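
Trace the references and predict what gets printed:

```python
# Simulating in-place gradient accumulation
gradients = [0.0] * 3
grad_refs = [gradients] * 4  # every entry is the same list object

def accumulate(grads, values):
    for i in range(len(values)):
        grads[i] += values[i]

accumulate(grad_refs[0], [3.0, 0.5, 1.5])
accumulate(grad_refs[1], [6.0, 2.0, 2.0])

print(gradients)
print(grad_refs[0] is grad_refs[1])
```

Key concept: gradient accumulation aliasing.
Step by step:
`gradients = [0.0] * 3` → gradients = [0.0, 0.0, 0.0]
`grad_refs = [gradients] * 4` → grad_refs = [[0.0, 0.0, 0.0], [0.0, 0.0, 0.0], [0.0, 0.0, 0.0], [0.0, 0.0, 0.0]]
`accumulate(grad_refs[0], [3.0, 0.5, 1.5])` → gradients = [3.0, 0.5, 1.5]; grad_refs = [[3.0, 0.5, 1.5], [3.0, 0.5, 1.5], [3.0, 0.5, 1.5], [3.0, 0.5, 1.5]]
`accumulate(grad_refs[1], [6.0, 2.0, 2.0])` → gradients = [9.0, 2.5, 3.5]; grad_refs = [[9.0, 2.5, 3.5], [9.0, 2.5, 3.5], [9.0, 2.5, 3.5], [9.0, 2.5, 3.5]]
`print(gradients)` → prints [9.0, 2.5, 3.5]
`print(grad_refs[0] is grad_refs[1])` → prints True

Answer:
[9.0, 2.5, 3.5]
True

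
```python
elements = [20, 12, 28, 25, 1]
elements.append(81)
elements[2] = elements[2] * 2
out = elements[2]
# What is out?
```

Trace:
`elements = [20, 12, 28, 25, 1]` → elements = [20, 12, 28, 25, 1]
`elements.append(81)` → elements = [20, 12, 28, 25, 1, 81]
`elements[2] = elements[2] * 2` → elements = [20, 12, 56, 25, 1, 81]
`out = elements[2]` → out = 56
So out = 56

Answer: 56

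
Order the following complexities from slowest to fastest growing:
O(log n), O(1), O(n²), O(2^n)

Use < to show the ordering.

Ordered by growth rate: O(1) < O(log n) < O(n²) < O(2^n)

Answer: O(1) < O(log n) < O(n²) < O(2^n)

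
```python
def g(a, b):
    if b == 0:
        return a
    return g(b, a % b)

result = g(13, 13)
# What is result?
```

g(13, 13) -> g(13, 0) -> 13

Answer: 13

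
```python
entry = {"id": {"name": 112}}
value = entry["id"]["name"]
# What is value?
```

Trace:
`entry = {"id": {"name": 112}}` → entry = {'id': {'name': 112}}
`value = entry["id"]["name"]` → value = 112
So value = 112

Answer: 112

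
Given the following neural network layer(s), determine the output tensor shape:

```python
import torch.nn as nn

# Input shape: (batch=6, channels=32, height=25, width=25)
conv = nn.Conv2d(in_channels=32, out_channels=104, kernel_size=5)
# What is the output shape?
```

Input: (6, 32, 25, 25) -> Output: (6, 104, 21, 21)

Answer: (6, 104, 21, 21)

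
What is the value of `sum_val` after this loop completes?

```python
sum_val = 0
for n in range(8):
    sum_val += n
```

Sum of 0 to 7 = 28
`sum_val` takes the values: 0 → 1 → 3 → 6 → 10 → 15 → 21 → 28

Answer: 28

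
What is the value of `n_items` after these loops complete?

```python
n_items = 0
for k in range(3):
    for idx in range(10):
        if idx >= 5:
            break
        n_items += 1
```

Inner breaks at 5, outer runs 3 times
`n_items` takes the values: 0 → 1 → 2 → 3 → 4 → 5 → 6 → 7 → 8 → 9 → 10 → 11 → 12 → 13 → 14 → 15

Answer: 15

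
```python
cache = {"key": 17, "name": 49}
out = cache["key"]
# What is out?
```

Trace:
`cache = {"key": 17, "name": 49}` → cache = {'key': 17, 'name': 49}
`out = cache["key"]` → out = 17
So out = 17

Answer: 17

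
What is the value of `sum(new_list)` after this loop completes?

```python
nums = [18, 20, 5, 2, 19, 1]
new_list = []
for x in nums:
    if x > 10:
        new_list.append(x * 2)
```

Sum of doubled values > 10
`new_list` takes the values: [] → [36] → [36, 40] → [36, 40, 38]
So `sum(new_list)` = 114

Answer: 114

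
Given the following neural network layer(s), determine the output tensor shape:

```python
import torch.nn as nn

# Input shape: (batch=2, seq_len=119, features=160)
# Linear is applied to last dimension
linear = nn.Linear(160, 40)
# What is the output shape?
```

Input: (2, 119, 160) -> Output: (2, 119, 40)

Answer: (2, 119, 40)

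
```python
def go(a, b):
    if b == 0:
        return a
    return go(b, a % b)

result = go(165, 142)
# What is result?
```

go(165, 142) -> go(142, 23) -> go(23, 4) -> go(4, 3) -> go(3, 1) -> go(1, 0) -> 1

Answer: 1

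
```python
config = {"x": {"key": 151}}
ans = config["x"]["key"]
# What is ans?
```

Trace:
`config = {"x": {"key": 151}}` → config = {'x': {'key': 151}}
`ans = config["x"]["key"]` → ans = 151
So ans = 151

Answer: 151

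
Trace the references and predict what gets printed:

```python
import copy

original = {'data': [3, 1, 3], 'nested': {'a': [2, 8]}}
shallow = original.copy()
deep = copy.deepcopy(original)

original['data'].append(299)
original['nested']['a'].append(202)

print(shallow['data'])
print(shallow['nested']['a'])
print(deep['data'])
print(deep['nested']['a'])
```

Key concept: comparing shallow vs deep copy.
Step by step:
`original = {'data': [3, 1, 3], 'nested': {'a': [2, 8]}}` → original = {'data': [3, 1, 3], 'nested': {'a': [2, 8]}}
`shallow = original.copy()` → shallow = {'data': [3, 1, 3], 'nested': {'a': [2, 8]}}
`deep = copy.deepcopy(original)` → deep = {'data': [3, 1, 3], 'nested': {'a': [2, 8]}}
`original['data'].append(299)` → original = {'data': [3, 1, 3, 299], 'nested': {'a': [2, 8]}}; shallow = {'data': [3, 1, 3, 299], 'nested': {'a': [2, 8]}}
`original['nested']['a'].append(202)` → original = {'data': [3, 1, 3, 299], 'nested': {'a': [2, 8, 202]}}; shallow = {'data': [3, 1, 3, 299], 'nested': {'a': [2, 8, 202]}}
`print(shallow['data'])` → prints [3, 1, 3, 299]
`print(shallow['nested']['a'])` → prints [2, 8, 202]
`print(deep['data'])` → prints [3, 1, 3]
`print(deep['nested']['a'])` → prints [2, 8]

Answer:
[3, 1, 3, 299]
[2, 8, 202]
[3, 1, 3]
[2, 8]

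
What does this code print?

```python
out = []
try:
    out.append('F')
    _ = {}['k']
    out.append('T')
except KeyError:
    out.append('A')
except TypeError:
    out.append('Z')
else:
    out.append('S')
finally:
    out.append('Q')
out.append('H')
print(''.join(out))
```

Execution trace: 'F' (try body) → 'A' (except KeyError) → 'Q' (finally) → 'H' (after the try/except). Output: FAQH

Answer: FAQH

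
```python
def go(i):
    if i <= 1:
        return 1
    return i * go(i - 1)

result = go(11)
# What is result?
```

go(11) = 11 * 10 * 9 * 8 * 7 * 6 * 5 * 4 * 3 * 2 * 1 = 39916800

Answer: 39916800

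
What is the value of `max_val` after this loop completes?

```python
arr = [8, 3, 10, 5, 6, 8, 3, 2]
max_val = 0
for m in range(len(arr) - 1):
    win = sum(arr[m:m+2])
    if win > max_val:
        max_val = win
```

Max sum of 2-element window in [8, 3, 10, 5, 6, 8, 3, 2]
`max_val` takes the values: 0 → 11 → 13 → 15

Answer: 15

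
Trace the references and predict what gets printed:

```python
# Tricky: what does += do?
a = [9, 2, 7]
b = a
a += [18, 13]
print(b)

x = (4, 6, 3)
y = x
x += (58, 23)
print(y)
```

Key concept: += behavior differs for mutable vs immutable.
Step by step:
`a = [9, 2, 7]` → a = [9, 2, 7]
`b = a` → b = [9, 2, 7] (same object as a)
`a += [18, 13]` → a = [9, 2, 7, 18, 13] (same object as b); b = [9, 2, 7, 18, 13] (same object as a)
`print(b)` → prints [9, 2, 7, 18, 13]
`x = (4, 6, 3)` → x = (4, 6, 3)
`y = x` → y = (4, 6, 3)
`x += (58, 23)` → x = (4, 6, 3, 58, 23)
`print(y)` → prints (4, 6, 3)

Answer:
[9, 2, 7, 18, 13]
(4, 6, 3)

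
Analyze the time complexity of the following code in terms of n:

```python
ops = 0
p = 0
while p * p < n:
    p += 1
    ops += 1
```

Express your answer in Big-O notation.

Each loop level contributes: √n. Multiplying the contributions gives O(√n).

Answer: O(√n)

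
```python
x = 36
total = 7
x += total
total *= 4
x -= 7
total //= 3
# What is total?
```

Trace:
`x = 36` → x = 36
`total = 7` → total = 7
`x += total` → x = 43
`total *= 4` → total = 28
`x -= 7` → x = 36
`total //= 3` → total = 9
So total = 9

Answer: 9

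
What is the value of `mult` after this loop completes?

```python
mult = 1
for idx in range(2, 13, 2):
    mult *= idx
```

Product of even numbers 2 to 12
`mult` takes the values: 1 → 2 → 8 → 48 → 384 → 3840 → 46080

Answer: 46080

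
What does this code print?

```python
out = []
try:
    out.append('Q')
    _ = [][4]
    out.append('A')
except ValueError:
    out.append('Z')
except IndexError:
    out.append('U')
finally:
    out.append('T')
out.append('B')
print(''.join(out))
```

Execution trace: 'Q' (try body) → 'U' (except IndexError) → 'T' (finally) → 'B' (after the try/except). Output: QUTB

Answer: QUTB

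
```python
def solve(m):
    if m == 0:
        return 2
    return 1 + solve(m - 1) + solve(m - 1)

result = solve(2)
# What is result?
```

solve(m) = 1 + 2·solve(m-1), solve(0)=2. Closed form: (2+1)·2^2 - 1 = 11.

Answer: 11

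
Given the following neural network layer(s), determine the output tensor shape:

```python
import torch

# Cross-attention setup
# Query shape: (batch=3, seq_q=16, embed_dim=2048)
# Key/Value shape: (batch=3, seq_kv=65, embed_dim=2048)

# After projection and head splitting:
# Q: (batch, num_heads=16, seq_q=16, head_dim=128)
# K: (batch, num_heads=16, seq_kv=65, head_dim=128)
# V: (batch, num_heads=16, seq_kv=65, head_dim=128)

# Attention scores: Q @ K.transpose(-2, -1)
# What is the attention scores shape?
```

Input: (3, 16, 2048) -> Output: (3, 16, 16, 65)

Answer: (3, 16, 16, 65)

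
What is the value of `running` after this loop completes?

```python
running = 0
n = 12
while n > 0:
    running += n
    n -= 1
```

Sum 12 down to 1
`running` takes the values: 0 → 12 → 23 → 33 → 42 → 50 → 57 → 63 → 68 → 72 → 75 → 77 → 78

Answer: 78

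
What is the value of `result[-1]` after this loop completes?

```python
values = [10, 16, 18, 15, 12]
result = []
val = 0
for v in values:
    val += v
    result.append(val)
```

Cumulative sum ends at 71
`result` takes the values: [] → [10] → [10, 26] → [10, 26, 44] → [10, 26, 44, 59] → [10, 26, 44, 59, 71]
So `result[-1]` = 71

Answer: 71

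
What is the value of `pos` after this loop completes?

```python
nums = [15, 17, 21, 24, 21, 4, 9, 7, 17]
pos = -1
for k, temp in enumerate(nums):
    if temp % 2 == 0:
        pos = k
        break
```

First even number index in [15, 17, 21, 24, 21, 4, 9, 7, 17]
`pos` takes the values: -1 → 3

Answer: 3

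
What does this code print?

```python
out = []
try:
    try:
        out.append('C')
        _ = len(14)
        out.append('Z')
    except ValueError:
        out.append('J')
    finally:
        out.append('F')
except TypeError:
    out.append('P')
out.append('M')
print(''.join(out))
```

Execution trace: 'C' (inner try body) → 'F' (inner finally) → 'P' (outer except TypeError) → 'M' (after the try/except). Output: CFPM

Answer: CFPM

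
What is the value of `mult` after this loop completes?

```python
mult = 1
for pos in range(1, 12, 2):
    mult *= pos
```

Product of 1, 3, 5, ... up to 11
`mult` takes the values: 1 → 3 → 15 → 105 → 945 → 10395

Answer: 10395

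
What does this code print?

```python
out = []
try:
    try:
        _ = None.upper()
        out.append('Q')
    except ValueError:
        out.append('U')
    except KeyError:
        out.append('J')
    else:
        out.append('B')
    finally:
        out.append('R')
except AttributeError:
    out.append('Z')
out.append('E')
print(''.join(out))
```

Execution trace: 'R' (finally) → 'Z' (outer except AttributeError) → 'E' (after the try/except). Output: RZE

Answer: RZE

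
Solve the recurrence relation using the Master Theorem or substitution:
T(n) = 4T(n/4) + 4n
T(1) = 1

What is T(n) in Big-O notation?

By Master Theorem: a=4, b=4, f(n)=4n. Since log_4(4) = 1 and f(n) = Θ(n^1), Case 2 applies. T(n) = O(n log n).

Answer: O(n log n)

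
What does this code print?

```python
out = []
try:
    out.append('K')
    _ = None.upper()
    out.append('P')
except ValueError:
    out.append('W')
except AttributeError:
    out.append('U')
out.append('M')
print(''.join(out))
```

Execution trace: 'K' (try body) → 'U' (except AttributeError) → 'M' (after the try/except). Output: KUM

Answer: KUM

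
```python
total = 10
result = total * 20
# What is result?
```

Trace:
`total = 10` → total = 10
`result = total * 20` → result = 200
So result = 200

Answer: 200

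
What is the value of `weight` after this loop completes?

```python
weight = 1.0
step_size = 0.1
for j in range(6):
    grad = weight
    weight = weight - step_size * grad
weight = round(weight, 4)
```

Gradient descent: w = 1.0 * (1 - 0.1)^6
`weight` takes the values: 1.0 → 0.9 → 0.81 → 0.729 → 0.6561 → 0.59049 → 0.531441 → 0.5314

Answer: 0.5314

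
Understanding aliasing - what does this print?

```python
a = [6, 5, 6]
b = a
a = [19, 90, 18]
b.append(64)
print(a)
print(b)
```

Key concept: rebinding vs mutation: a is rebound to a new list, b still points at the original.
Step by step:
`a = [6, 5, 6]` → a = [6, 5, 6]
`b = a` → b = [6, 5, 6] (same object as a)
`a = [19, 90, 18]` → a = [19, 90, 18]
`b.append(64)` → b = [6, 5, 6, 64]
`print(a)` → prints [19, 90, 18]
`print(b)` → prints [6, 5, 6, 64]

Answer:
[19, 90, 18]
[6, 5, 6, 64]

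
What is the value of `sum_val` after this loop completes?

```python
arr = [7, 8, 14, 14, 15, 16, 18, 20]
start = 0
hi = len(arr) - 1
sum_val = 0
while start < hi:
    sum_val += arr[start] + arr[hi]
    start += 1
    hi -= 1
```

Sum of pairs from ends
`sum_val` takes the values: 0 → 27 → 53 → 83 → 112

Answer: 112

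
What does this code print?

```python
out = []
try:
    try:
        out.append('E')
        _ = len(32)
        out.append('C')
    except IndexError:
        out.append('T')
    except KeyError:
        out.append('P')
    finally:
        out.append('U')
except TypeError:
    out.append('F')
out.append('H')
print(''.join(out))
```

Execution trace: 'E' (try body) → 'U' (finally) → 'F' (outer except TypeError) → 'H' (after the try/except). Output: EUFH

Answer: EUFH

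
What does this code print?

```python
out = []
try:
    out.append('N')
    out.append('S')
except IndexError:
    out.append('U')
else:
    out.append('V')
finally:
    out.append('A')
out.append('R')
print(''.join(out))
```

Execution trace: 'N' (try body) → 'S' (try body, no exception) → 'V' (else) → 'A' (finally) → 'R' (after the try/except). Output: NSVAR

Answer: NSVAR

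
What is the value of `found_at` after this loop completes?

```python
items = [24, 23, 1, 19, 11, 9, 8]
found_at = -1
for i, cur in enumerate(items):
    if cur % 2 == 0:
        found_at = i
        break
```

First even number index in [24, 23, 1, 19, 11, 9, 8]
`found_at` takes the values: -1 → 0

Answer: 0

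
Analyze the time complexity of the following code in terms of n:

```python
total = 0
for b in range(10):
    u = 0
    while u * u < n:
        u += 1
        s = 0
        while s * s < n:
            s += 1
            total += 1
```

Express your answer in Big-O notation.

Each loop level contributes: 1 × √n × √n. Multiplying the contributions gives O(n).

Answer: O(n)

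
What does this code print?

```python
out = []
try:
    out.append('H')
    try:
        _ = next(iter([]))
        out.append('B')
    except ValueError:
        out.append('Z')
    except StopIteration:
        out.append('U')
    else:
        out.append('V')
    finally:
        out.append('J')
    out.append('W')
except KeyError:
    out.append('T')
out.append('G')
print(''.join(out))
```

Execution trace: 'H' (try body) → 'U' (inner except StopIteration) → 'J' (inner finally) → 'W' (try body, no exception) → 'G' (after the try/except). Output: HUJWG

Answer: HUJWG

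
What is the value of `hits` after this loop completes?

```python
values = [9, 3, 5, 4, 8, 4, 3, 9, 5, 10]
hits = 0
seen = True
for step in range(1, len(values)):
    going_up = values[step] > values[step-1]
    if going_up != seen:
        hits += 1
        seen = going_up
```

Count direction changes in [9, 3, 5, 4, 8, 4, 3, 9, 5, 10]
`hits` takes the values: 0 → 1 → 2 → 3 → 4 → 5 → 6 → 7 → 8

Answer: 8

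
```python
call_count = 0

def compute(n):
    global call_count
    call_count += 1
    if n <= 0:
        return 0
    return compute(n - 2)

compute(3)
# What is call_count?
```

Linear recursion stepping by 2: 3 calls from n=3 down to ≤0.

Answer: 3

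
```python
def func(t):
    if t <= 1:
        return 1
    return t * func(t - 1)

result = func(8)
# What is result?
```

func(8) = 8 * 7 * 6 * 5 * 4 * 3 * 2 * 1 = 40320

Answer: 40320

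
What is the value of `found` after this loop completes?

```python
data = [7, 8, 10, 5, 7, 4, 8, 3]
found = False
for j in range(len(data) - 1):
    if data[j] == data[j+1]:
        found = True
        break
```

Check consecutive duplicates in [7, 8, 10, 5, 7, 4, 8, 3]
`found` takes the values: False

Answer: False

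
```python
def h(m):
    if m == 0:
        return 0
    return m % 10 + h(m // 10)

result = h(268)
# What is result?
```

Sum of digits of 268: 8 + 6 + 2 = 16

Answer: 16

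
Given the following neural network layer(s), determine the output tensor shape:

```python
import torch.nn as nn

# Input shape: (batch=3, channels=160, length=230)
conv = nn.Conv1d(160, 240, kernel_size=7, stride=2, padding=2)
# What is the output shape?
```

Input: (3, 160, 230) -> Output: (3, 240, 114)

Answer: (3, 240, 114)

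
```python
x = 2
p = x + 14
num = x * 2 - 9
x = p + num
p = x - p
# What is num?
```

Trace:
`x = 2` → x = 2
`p = x + 14` → p = 16
`num = x * 2 - 9` → num = -5
`x = p + num` → x = 11
`p = x - p` → p = -5
So num = -5

Answer: -5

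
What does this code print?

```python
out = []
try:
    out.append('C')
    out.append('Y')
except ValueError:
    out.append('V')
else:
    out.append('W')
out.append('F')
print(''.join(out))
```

Execution trace: 'C' (try body) → 'Y' (try body, no exception) → 'W' (else) → 'F' (after the try/except). Output: CYWF

Answer: CYWF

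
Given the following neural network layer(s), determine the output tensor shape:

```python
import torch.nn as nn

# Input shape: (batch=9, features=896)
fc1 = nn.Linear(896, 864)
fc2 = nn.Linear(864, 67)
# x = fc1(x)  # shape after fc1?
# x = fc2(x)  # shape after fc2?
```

Input: (9, 896) -> after fc1: (9, 864) -> Output: (9, 67)

Answer: (9, 67)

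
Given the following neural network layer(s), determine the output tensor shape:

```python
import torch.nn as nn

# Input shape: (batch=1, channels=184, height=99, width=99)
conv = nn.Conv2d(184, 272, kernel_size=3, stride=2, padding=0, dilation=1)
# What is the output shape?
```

Input: (1, 184, 99, 99) -> Output: (1, 272, 49, 49)

Answer: (1, 272, 49, 49)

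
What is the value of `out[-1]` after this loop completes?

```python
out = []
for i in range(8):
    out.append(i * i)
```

Last element of squares 0 to 7
`out` takes the values: [] → [0] → [0, 1] → [0, 1, 4] → [0, 1, 4, 9] → [0, 1, 4, 9, 16] → [0, 1, 4, 9, 16, 25] → [0, 1, 4, 9, 16, 25, 36] → [0, 1, 4, 9, 16, 25, 36, 49]
So `out[-1]` = 49

Answer: 49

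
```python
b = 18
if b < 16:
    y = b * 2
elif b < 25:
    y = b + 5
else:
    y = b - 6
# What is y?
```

Trace:
`b = 18` → b = 18
`if b < 16: ...` → b < 16 is False, b < 25 is True → y = 23
So y = 23

Answer: 23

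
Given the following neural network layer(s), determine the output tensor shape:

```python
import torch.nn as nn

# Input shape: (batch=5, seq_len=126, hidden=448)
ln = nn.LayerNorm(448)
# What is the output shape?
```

Input: (5, 126, 448) -> Output: (5, 126, 448)

Answer: (5, 126, 448)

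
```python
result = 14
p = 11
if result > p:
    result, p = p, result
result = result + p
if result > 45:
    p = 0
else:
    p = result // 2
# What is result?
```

Trace:
`result = 14` → result = 14
`p = 11` → p = 11
`if result > p: ...` → result > p is True → result = 11; p = 14
`result = result + p` → result = 25
`if result > 45: ...` → result > 45 is False, take else branch → p = 12
So result = 25

Answer: 25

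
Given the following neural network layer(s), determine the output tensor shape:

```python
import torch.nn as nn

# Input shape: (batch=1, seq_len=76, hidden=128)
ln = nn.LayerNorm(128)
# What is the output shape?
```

Input: (1, 76, 128) -> Output: (1, 76, 128)

Answer: (1, 76, 128)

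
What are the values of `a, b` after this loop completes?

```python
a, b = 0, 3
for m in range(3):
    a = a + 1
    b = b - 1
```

a goes 0→3, b goes 3→0
`a, b` takes the values: (0, 3) → (1, 3) → (1, 2) → (2, 2) → (2, 1) → (3, 1) → (3, 0)

Answer: 3, 0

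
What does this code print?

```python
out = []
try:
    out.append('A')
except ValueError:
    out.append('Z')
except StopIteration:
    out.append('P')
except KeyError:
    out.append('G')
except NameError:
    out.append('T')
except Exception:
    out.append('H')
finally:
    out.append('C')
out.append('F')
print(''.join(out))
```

Execution trace: 'A' (try body, no exception) → 'C' (finally) → 'F' (after the try/except). Output: ACF

Answer: ACF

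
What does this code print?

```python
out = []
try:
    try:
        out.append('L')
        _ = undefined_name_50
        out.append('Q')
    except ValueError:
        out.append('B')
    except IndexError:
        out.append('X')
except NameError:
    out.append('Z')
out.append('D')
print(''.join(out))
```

Execution trace: 'L' (inner try body) → 'Z' (outer except NameError) → 'D' (after the try/except). Output: LZD

Answer: LZD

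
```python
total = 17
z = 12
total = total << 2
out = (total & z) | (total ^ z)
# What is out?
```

Trace:
`total = 17` → total = 17
`z = 12` → z = 12
`total = total << 2` → total = 68
`out = (total & z) | (total ^ z)` → out = 76
So out = 76

Answer: 76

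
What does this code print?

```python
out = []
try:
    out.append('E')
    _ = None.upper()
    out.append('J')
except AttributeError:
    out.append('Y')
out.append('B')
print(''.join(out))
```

Execution trace: 'E' (try body) → 'Y' (except AttributeError) → 'B' (after the try/except). Output: EYB

Answer: EYB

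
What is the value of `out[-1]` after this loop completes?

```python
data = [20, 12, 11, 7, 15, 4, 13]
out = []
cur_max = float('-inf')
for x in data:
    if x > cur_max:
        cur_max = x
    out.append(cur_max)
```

Running max ends at 20
`out` takes the values: [] → [20] → [20, 20] → [20, 20, 20] → [20, 20, 20, 20] → [20, 20, 20, 20, 20] → [20, 20, 20, 20, 20, 20] → [20, 20, 20, 20, 20, 20, 20]
So `out[-1]` = 20

Answer: 20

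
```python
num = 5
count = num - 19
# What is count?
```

Trace:
`num = 5` → num = 5
`count = num - 19` → count = -14
So count = -14

Answer: -14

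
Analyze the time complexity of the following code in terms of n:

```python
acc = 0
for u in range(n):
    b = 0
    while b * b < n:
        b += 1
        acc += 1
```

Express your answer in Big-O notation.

Each loop level contributes: n × √n. Multiplying the contributions gives O(n√n).

Answer: O(n√n)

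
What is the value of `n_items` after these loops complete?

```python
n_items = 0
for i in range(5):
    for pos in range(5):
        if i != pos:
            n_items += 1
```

5² - 5 (exclude diagonal)
`n_items` takes the values: 0 → 1 → 2 → 3 → 4 → 5 → 6 → 7 → 8 → 9 → 10 → 11 → 12 → 13 → 14 → 15 → 16 → 17 → 18 → 19 → 20

Answer: 20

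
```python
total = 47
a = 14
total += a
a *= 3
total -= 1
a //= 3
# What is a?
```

Trace:
`total = 47` → total = 47
`a = 14` → a = 14
`total += a` → total = 61
`a *= 3` → a = 42
`total -= 1` → total = 60
`a //= 3` → a = 14
So a = 14

Answer: 14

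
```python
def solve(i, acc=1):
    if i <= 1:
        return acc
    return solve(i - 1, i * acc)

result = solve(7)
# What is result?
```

Accumulator trace (n, acc): (7, 1) -> (6, 7) -> (5, 42) -> (4, 210) -> (3, 840) -> (2, 2520) -> (1, 5040) -> return 5040

Answer: 5040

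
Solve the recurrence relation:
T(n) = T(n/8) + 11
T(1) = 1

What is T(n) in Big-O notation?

Each step divides n by 8 and adds 11. After log_8(n) steps we reach T(1)=1. So T(n) = 11·log_8(n) + 1 = O(log n).

Answer: O(log n)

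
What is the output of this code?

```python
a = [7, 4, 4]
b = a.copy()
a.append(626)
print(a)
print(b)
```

Key concept: list.copy() creates independent copy.
Step by step:
`a = [7, 4, 4]` → a = [7, 4, 4]
`b = a.copy()` → b = [7, 4, 4]
`a.append(626)` → a = [7, 4, 4, 626]
`print(a)` → prints [7, 4, 4, 626]
`print(b)` → prints [7, 4, 4]

Answer:
[7, 4, 4, 626]
[7, 4, 4]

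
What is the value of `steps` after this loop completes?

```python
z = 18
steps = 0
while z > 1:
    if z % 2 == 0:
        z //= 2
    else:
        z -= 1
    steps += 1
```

Steps to reduce 18 to 1
`steps` takes the values: 0 → 1 → 2 → 3 → 4 → 5

Answer: 5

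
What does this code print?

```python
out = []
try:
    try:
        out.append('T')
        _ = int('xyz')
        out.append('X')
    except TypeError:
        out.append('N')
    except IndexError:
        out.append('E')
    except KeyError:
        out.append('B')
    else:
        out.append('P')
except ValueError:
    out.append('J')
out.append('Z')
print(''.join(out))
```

Execution trace: 'T' (try body) → 'J' (outer except ValueError) → 'Z' (after the try/except). Output: TJZ

Answer: TJZ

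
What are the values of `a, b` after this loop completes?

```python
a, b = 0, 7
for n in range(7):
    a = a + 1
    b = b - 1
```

a goes 0→7, b goes 7→0
`a, b` takes the values: (0, 7) → (1, 7) → (1, 6) → (2, 6) → (2, 5) → (3, 5) → (3, 4) → (4, 4) → (4, 3) → (5, 3) → (5, 2) → (6, 2) → (6, 1) → (7, 1) → (7, 0)

Answer: 7, 0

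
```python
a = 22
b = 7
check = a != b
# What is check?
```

Trace:
`a = 22` → a = 22
`b = 7` → b = 7
`check = a != b` → check = True
So check = True

Answer: True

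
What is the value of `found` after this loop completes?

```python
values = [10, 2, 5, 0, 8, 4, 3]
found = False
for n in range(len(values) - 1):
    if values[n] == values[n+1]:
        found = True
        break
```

Check consecutive duplicates in [10, 2, 5, 0, 8, 4, 3]
`found` takes the values: False

Answer: False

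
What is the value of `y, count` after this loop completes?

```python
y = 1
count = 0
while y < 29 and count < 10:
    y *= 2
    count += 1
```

Double until >= 29 or 10 iterations
`y, count` takes the values: (1, 0) → (2, 0) → (2, 1) → (4, 1) → (4, 2) → (8, 2) → (8, 3) → (16, 3) → (16, 4) → (32, 4) → (32, 5)

Answer: 32, 5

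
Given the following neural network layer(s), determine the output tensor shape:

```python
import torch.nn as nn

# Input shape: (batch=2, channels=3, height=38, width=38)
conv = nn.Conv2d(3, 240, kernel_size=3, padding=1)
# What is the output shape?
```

Input: (2, 3, 38, 38) -> Output: (2, 240, 38, 38)

Answer: (2, 240, 38, 38)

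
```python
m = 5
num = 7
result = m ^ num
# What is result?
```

Trace:
`m = 5` → m = 5
`num = 7` → num = 7
`result = m ^ num` → result = 2
So result = 2

Answer: 2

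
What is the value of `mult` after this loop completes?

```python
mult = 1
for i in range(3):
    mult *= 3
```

3^3 = 27
`mult` takes the values: 1 → 3 → 9 → 27

Answer: 27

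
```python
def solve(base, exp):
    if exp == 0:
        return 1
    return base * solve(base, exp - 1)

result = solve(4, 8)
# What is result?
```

solve(4, 8) = 4 * 4 * 4 * 4 * 4 * 4 * 4 * 4 = 65536

Answer: 65536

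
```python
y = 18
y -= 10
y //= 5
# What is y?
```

Trace:
`y = 18` → y = 18
`y -= 10` → y = 8
`y //= 5` → y = 1
So y = 1

Answer: 1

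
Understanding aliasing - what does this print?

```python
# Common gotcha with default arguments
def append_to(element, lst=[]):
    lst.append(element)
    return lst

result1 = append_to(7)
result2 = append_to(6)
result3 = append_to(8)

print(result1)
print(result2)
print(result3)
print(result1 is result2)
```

Key concept: mutable default argument gotcha.
Step by step:
`result1 = append_to(7)` → result1 = [7]
`result2 = append_to(6)` → result1 = [7, 6] (same object as result2); result2 = [7, 6] (same object as result1)
`result3 = append_to(8)` → result1 = [7, 6, 8] (same object as result2, result3); result2 = [7, 6, 8] (same object as result1, result3); result3 = [7, 6, 8] (same object as result1, result2)
`print(result1)` → prints [7, 6, 8]
`print(result2)` → prints [7, 6, 8]
`print(result3)` → prints [7, 6, 8]
`print(result1 is result2)` → prints True

Answer:
[7, 6, 8]
[7, 6, 8]
[7, 6, 8]
True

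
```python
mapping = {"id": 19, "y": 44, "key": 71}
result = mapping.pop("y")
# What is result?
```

Trace:
`mapping = {"id": 19, "y": 44, "key": 71}` → mapping = {'id': 19, 'y': 44, 'key': 71}
`result = mapping.pop("y")` → mapping = {'id': 19, 'key': 71}; result = 44
So result = 44

Answer: 44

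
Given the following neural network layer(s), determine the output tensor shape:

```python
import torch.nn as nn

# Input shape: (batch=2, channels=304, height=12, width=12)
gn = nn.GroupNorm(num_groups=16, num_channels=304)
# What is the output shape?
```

Input: (2, 304, 12, 12) -> Output: (2, 304, 12, 12)

Answer: (2, 304, 12, 12)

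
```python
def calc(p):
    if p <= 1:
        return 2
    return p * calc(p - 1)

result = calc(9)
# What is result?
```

calc(9) = 9 * 8 * 7 * 6 * 5 * 4 * 3 * 2 * 2 = 725760

Answer: 725760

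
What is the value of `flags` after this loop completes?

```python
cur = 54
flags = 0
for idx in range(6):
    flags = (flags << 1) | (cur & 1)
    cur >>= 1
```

Reverse lowest 6 bits of 54
`flags` takes the values: 0 → 1 → 3 → 6 → 13 → 27

Answer: 27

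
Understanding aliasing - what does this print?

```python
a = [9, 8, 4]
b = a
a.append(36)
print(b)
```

Key concept: basic list aliasing.
Step by step:
`a = [9, 8, 4]` → a = [9, 8, 4]
`b = a` → b = [9, 8, 4] (same object as a)
`a.append(36)` → a = [9, 8, 4, 36] (same object as b); b = [9, 8, 4, 36] (same object as a)
`print(b)` → prints [9, 8, 4, 36]

Answer: [9, 8, 4, 36]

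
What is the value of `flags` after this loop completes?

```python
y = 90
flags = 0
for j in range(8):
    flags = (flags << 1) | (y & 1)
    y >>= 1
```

Reverse lowest 8 bits of 90
`flags` takes the values: 0 → 1 → 2 → 5 → 11 → 22 → 45 → 90

Answer: 90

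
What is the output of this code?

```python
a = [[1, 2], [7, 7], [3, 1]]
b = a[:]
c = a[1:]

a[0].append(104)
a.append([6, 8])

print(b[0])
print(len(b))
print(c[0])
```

Key concept: slice with nested mutation.
Step by step:
`a = [[1, 2], [7, 7], [3, 1]]` → a = [[1, 2], [7, 7], [3, 1]]
`b = a[:]` → b = [[1, 2], [7, 7], [3, 1]]
`c = a[1:]` → c = [[7, 7], [3, 1]]
`a[0].append(104)` → a = [[1, 2, 104], [7, 7], [3, 1]]; b = [[1, 2, 104], [7, 7], [3, 1]]
`a.append([6, 8])` → a = [[1, 2, 104], [7, 7], [3, 1], [6, 8]]
`print(b[0])` → prints [1, 2, 104]
`print(len(b))` → prints 3
`print(c[0])` → prints [7, 7]

Answer:
[1, 2, 104]
3
[7, 7]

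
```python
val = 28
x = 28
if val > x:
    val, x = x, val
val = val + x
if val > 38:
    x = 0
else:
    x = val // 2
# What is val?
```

Trace:
`val = 28` → val = 28
`x = 28` → x = 28
`if val > x: ...` → val > x is False → no variable changes
`val = val + x` → val = 56
`if val > 38: ...` → val > 38 is True → x = 0
So val = 56

Answer: 56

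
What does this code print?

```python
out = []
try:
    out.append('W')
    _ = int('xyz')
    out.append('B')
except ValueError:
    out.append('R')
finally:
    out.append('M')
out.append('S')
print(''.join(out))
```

Execution trace: 'W' (try body) → 'R' (except ValueError) → 'M' (finally) → 'S' (after the try/except). Output: WRMS

Answer: WRMS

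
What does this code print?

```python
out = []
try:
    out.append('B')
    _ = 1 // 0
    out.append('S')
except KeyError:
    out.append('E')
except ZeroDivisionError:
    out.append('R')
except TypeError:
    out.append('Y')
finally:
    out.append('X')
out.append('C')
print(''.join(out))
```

Execution trace: 'B' (try body) → 'R' (except ZeroDivisionError) → 'X' (finally) → 'C' (after the try/except). Output: BRXC

Answer: BRXC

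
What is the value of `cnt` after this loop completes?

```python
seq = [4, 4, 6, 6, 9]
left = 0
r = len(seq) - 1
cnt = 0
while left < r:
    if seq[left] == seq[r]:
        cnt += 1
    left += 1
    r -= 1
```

Count matching pairs from ends
`cnt` takes the values: 0

Answer: 0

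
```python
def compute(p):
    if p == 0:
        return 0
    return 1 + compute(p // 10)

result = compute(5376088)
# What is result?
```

Count of digits of 5376088: 7

Answer: 7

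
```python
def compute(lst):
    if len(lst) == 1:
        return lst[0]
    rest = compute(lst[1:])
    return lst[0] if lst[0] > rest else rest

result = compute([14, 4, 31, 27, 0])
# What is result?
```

Recursive max over [14, 4, 31, 27, 0] = 31

Answer: 31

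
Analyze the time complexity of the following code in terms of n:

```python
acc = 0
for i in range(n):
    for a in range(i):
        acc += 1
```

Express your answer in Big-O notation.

Each loop level contributes: n × n. Multiplying the contributions gives O(n^2).

Answer: O(n^2)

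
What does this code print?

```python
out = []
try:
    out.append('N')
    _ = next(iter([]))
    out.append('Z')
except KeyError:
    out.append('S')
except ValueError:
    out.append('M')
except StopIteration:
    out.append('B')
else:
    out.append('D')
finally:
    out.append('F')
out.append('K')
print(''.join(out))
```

Execution trace: 'N' (try body) → 'B' (except StopIteration) → 'F' (finally) → 'K' (after the try/except). Output: NBFK

Answer: NBFK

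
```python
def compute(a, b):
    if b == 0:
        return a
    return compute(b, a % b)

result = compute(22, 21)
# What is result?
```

compute(22, 21) -> compute(21, 1) -> compute(1, 0) -> 1

Answer: 1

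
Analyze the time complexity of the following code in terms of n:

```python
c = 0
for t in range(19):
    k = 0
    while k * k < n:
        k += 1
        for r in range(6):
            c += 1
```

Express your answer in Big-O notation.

Each loop level contributes: 1 × √n × 1. Multiplying the contributions gives O(√n).

Answer: O(√n)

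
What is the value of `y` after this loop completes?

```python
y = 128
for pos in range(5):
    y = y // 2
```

Halve 5 times: 128 // 2^5 = 4
`y` takes the values: 128 → 64 → 32 → 16 → 8 → 4

Answer: 4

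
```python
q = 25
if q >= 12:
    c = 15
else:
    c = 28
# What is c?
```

Trace:
`q = 25` → q = 25
`if q >= 12: ...` → q >= 12 is True → c = 15
So c = 15

Answer: 15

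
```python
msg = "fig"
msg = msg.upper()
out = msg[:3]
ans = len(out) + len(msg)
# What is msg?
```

Trace:
`msg = "fig"` → msg = 'fig'
`msg = msg.upper()` → msg = 'FIG'
`out = msg[:3]` → out = 'FIG'
`ans = len(out) + len(msg)` → ans = 6
So msg = 'FIG'

Answer: 'FIG'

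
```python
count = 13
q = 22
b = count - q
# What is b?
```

Trace:
`count = 13` → count = 13
`q = 22` → q = 22
`b = count - q` → b = -9
So b = -9

Answer: -9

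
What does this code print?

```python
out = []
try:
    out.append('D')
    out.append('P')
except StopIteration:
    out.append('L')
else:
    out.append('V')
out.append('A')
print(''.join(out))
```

Execution trace: 'D' (try body) → 'P' (try body, no exception) → 'V' (else) → 'A' (after the try/except). Output: DPVA

Answer: DPVA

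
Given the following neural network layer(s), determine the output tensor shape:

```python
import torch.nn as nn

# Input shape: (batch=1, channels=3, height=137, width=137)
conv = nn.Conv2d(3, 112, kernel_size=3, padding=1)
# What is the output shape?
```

Input: (1, 3, 137, 137) -> Output: (1, 112, 137, 137)

Answer: (1, 112, 137, 137)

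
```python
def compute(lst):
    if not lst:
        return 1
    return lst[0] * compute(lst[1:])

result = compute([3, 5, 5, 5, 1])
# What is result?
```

Product over [3, 5, 5, 5, 1] = 3 * 5 * 5 * 5 * 1 = 375

Answer: 375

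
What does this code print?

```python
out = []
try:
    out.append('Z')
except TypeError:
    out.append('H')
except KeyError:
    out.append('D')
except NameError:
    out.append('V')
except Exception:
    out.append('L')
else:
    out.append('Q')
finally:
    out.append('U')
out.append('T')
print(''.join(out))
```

Execution trace: 'Z' (try body, no exception) → 'Q' (else) → 'U' (finally) → 'T' (after the try/except). Output: ZQUT

Answer: ZQUT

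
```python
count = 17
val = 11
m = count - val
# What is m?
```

Trace:
`count = 17` → count = 17
`val = 11` → val = 11
`m = count - val` → m = 6
So m = 6

Answer: 6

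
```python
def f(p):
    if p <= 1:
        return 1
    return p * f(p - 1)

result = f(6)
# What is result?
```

f(6) = 6 * 5 * 4 * 3 * 2 * 1 = 720

Answer: 720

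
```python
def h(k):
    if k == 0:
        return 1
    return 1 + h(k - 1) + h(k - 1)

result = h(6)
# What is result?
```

h(k) = 1 + 2·h(k-1), h(0)=1. Closed form: (1+1)·2^6 - 1 = 127.

Answer: 127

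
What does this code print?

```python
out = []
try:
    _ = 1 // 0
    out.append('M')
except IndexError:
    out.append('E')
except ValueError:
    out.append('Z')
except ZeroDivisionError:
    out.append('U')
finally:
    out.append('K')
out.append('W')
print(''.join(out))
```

Execution trace: 'U' (except ZeroDivisionError) → 'K' (finally) → 'W' (after the try/except). Output: UKW

Answer: UKW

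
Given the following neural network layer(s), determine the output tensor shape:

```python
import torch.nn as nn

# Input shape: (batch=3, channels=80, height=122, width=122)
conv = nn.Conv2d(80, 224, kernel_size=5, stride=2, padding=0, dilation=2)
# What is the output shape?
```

Input: (3, 80, 122, 122) -> Output: (3, 224, 57, 57)

Answer: (3, 224, 57, 57)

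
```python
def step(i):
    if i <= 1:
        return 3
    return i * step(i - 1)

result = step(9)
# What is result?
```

step(9) = 9 * 8 * 7 * 6 * 5 * 4 * 3 * 2 * 3 = 1088640

Answer: 1088640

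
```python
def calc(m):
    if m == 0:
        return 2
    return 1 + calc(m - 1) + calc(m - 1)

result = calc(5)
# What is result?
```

calc(m) = 1 + 2·calc(m-1), calc(0)=2. Closed form: (2+1)·2^5 - 1 = 95.

Answer: 95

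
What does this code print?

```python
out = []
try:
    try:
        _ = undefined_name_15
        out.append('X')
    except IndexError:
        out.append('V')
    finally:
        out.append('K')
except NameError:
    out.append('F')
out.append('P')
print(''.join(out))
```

Execution trace: 'K' (finally) → 'F' (outer except NameError) → 'P' (after the try/except). Output: KFP

Answer: KFP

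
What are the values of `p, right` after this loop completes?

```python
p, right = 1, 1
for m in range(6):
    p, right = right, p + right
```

Fibonacci: after 6 iterations
`p, right` takes the values: (1, 1) → (1, 2) → (2, 3) → (3, 5) → (5, 8) → (8, 13) → (13, 21)

Answer: 13, 21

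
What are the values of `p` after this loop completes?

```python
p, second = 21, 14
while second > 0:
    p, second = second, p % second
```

GCD of 21 and 14
`p` takes the values: 21 → 14 → 7

Answer: 7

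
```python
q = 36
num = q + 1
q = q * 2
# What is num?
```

Trace:
`q = 36` → q = 36
`num = q + 1` → num = 37
`q = q * 2` → q = 72
So num = 37

Answer: 37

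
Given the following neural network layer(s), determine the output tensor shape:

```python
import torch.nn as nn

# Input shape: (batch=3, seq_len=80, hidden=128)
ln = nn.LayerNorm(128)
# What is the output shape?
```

Input: (3, 80, 128) -> Output: (3, 80, 128)

Answer: (3, 80, 128)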